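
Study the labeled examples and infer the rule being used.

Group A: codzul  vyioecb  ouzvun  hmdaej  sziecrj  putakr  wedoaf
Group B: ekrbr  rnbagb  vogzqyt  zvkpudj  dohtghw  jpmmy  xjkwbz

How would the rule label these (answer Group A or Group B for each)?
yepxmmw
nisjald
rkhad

The common property of the 'Group A' items is: has ≥ 2 vowels. No 'Group B' item has it.
yepxmmw: Group B (1 vowel). nisjald: Group A (2 vowels). rkhad: Group B (1 vowel).

Group B, Group A, Group B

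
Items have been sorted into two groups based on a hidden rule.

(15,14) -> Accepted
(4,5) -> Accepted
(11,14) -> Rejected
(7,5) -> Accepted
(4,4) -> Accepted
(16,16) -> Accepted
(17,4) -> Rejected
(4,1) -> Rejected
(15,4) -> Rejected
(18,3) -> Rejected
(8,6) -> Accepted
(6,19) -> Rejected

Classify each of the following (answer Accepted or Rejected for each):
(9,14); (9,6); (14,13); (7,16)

Rejected, Rejected, Accepted, Rejected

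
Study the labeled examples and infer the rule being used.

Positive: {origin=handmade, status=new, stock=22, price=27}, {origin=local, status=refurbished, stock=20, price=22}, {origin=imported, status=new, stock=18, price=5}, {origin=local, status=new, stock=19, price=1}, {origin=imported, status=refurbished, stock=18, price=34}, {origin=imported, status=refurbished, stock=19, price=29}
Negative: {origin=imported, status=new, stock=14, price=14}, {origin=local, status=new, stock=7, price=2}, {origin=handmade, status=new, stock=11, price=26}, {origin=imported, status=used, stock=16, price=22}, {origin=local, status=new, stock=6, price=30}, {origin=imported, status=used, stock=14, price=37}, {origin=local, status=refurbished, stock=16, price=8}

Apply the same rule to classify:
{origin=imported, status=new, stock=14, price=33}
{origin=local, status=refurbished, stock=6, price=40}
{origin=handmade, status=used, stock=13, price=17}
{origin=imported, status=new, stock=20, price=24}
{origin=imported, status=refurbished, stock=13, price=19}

Negative, Negative, Negative, Positive, Negative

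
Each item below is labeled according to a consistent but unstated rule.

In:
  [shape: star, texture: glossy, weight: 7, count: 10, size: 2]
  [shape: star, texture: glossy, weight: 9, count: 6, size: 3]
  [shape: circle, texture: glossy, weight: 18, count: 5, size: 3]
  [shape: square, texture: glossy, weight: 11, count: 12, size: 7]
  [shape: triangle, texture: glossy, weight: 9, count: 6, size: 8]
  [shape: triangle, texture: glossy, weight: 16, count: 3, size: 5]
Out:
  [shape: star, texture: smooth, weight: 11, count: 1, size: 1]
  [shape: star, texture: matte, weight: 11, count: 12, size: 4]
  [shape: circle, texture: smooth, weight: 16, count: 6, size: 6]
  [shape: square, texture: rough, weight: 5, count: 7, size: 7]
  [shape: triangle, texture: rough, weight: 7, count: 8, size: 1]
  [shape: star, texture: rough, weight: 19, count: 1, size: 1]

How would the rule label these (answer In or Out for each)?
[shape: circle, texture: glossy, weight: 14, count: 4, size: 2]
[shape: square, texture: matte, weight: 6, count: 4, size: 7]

In, Out

Looking at the examples, the only property every 'In' case has and every 'Out' case lacks is: texture is glossy.
[shape: circle, texture: glossy, weight: 14, count: 4, size: 2]: In (texture is glossy). [shape: square, texture: matte, weight: 6, count: 4, size: 7]: Out (texture is matte).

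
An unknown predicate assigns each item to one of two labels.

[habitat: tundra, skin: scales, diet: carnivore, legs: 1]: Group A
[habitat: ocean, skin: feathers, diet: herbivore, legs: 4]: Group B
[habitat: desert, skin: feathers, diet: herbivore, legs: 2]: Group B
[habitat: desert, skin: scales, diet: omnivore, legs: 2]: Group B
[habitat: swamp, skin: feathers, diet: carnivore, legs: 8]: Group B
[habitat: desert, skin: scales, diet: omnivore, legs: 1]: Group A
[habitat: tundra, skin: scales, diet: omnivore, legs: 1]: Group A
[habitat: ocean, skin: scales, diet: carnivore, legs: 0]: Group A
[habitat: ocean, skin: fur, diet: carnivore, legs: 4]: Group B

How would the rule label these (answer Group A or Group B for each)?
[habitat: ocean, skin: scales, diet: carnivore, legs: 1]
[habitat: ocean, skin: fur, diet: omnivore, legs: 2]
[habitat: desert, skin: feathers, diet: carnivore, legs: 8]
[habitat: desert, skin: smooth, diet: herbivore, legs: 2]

Group A, Group B, Group B, Group B

The classifier is using: legs ≤ 1.
[habitat: ocean, skin: scales, diet: carnivore, legs: 1] — legs = 1, hence Group A.
[habitat: ocean, skin: fur, diet: omnivore, legs: 2] — legs = 2, hence Group B.
[habitat: desert, skin: feathers, diet: carnivore, legs: 8] — legs = 8, hence Group B.
[habitat: desert, skin: smooth, diet: herbivore, legs: 2] — legs = 2, hence Group B.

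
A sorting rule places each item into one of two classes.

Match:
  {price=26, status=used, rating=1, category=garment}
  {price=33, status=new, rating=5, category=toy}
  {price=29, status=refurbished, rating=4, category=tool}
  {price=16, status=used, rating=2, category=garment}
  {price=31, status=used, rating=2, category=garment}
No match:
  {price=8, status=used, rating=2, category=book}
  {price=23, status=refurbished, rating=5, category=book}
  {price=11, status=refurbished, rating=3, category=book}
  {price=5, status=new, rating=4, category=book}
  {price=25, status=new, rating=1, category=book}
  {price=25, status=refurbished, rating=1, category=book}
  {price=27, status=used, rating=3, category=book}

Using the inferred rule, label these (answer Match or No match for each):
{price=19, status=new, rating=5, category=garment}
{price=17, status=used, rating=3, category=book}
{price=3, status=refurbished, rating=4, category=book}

Match, No match, No match

The classifier is using: category is not book.
Match: {price=19, status=new, rating=5, category=garment}, since category is garment.
No match: {price=17, status=used, rating=3, category=book}, since category is book.
No match: {price=3, status=refurbished, rating=4, category=book}, since category is book.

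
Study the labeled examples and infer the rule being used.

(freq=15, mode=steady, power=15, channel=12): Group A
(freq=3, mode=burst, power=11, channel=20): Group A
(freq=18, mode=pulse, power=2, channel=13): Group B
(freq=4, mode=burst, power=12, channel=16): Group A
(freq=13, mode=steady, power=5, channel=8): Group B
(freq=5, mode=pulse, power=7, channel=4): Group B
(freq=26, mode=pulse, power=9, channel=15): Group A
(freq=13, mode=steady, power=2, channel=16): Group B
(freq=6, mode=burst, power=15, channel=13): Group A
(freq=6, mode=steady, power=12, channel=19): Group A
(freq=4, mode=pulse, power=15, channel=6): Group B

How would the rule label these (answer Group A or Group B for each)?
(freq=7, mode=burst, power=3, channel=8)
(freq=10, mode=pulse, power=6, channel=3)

Group B, Group B

Rule: channel ≥ 8 AND power ≥ 7. This holds for each 'Group A' example and fails for each 'Group B' one.
(freq=7, mode=burst, power=3, channel=8): Group B (channel = 8, power = 3). (freq=10, mode=pulse, power=6, channel=3): Group B (channel = 3, power = 6).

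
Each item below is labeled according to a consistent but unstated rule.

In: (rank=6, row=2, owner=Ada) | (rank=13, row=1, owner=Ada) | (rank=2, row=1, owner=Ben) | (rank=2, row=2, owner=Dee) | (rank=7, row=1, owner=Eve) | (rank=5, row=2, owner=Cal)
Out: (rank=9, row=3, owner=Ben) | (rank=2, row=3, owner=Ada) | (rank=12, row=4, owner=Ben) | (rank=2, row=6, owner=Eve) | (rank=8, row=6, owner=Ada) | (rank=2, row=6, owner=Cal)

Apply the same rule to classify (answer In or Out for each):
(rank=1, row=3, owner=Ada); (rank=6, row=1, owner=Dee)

The common property of the 'In' items is: row ≤ 2. No 'Out' item has it.

Out, In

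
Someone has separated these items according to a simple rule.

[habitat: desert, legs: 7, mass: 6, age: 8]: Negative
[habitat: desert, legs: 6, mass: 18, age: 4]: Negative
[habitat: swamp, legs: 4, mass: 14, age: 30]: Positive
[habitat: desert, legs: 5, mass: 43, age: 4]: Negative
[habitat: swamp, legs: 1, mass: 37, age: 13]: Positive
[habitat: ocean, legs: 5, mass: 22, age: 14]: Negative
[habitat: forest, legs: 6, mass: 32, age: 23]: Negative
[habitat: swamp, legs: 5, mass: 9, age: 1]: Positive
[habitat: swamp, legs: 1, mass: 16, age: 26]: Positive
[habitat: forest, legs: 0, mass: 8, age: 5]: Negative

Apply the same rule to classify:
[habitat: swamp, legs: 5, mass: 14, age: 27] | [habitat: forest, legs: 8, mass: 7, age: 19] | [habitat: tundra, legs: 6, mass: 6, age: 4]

Positive, Negative, Negative

All 'Positive' examples share one property — habitat is swamp — and every 'Negative' example lacks it.
[habitat: swamp, legs: 5, mass: 14, age: 27] — habitat is swamp, hence Positive.
[habitat: forest, legs: 8, mass: 7, age: 19] — habitat is forest, hence Negative.
[habitat: tundra, legs: 6, mass: 6, age: 4] — habitat is tundra, hence Negative.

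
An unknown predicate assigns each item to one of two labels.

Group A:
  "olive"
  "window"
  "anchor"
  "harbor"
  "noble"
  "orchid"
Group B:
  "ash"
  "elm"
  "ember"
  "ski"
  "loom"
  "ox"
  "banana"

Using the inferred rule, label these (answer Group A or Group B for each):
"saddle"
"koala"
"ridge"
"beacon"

The rule appears to be: length ≥ 5 AND contains 'o'.
"saddle": length 6, no 'o' — does not pass, so Group B. "koala": length 5, has 'o' — meets the rule, so Group A. "ridge": length 5, no 'o' — does not pass, so Group B. "beacon": length 6, has 'o' — meets the rule, so Group A.

Group B, Group A, Group B, Group A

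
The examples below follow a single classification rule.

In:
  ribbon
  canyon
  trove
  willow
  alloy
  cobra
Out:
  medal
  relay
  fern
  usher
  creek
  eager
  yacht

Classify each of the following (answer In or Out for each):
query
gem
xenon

Out, Out, In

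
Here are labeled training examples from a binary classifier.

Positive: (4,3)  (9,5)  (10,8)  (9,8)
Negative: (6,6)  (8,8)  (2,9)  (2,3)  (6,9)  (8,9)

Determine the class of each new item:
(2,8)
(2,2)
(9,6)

Negative, Negative, Positive

Every 'Positive' example satisfies: first > second. None of the 'Negative' examples do.
(2,8) → 2 < 8 → Negative.
(2,2) → 2 = 2 → Negative.
(9,6) → 9 > 6 → Positive.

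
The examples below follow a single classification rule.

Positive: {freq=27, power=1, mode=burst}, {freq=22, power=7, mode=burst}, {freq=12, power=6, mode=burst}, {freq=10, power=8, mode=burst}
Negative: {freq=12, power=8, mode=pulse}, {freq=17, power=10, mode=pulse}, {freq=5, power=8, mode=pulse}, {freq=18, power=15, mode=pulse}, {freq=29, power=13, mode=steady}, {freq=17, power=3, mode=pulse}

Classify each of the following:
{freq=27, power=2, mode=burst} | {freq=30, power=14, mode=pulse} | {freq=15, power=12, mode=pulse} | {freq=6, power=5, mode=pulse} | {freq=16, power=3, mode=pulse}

The rule appears to be: mode is burst.
{freq=27, power=2, mode=burst}: mode is burst — passes, so Positive.
{freq=30, power=14, mode=pulse}: mode is pulse — doesn't match, so Negative.
{freq=15, power=12, mode=pulse}: mode is pulse — doesn't match, so Negative.
{freq=6, power=5, mode=pulse}: mode is pulse — doesn't match, so Negative.
{freq=16, power=3, mode=pulse}: mode is pulse — doesn't match, so Negative.

Positive, Negative, Negative, Negative, Negative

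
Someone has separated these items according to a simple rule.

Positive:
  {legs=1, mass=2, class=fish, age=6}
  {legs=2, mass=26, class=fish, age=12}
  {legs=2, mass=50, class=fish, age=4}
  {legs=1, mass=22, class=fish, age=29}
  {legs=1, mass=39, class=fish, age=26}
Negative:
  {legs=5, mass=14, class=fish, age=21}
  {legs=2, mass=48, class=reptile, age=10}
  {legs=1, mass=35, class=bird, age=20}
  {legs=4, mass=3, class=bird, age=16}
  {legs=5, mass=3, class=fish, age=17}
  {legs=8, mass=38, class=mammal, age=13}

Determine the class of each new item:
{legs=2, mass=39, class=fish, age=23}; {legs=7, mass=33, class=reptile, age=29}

The rule appears to be: class is fish AND legs ≤ 2.

Positive, Negative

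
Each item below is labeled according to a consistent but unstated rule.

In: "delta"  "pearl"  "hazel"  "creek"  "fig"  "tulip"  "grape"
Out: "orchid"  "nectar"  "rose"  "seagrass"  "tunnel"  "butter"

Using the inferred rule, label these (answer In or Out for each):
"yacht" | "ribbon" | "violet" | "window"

Every 'In' example satisfies: odd length. None of the 'Out' examples do.
"yacht" — length 5, hence In. "ribbon" — length 6, hence Out. "violet" — length 6, hence Out. "window" — length 6, hence Out.

In, Out, Out, Out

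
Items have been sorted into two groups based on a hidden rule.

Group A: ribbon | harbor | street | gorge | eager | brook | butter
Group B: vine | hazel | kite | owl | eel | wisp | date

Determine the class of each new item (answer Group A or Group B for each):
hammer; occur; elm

Group A, Group A, Group B

A rule that fits every label: contains 'r' — true of each 'Group A' example, false of each 'Group B' one.
hammer: Group A (has 'r').
occur: Group A (has 'r').
elm: Group B (no 'r').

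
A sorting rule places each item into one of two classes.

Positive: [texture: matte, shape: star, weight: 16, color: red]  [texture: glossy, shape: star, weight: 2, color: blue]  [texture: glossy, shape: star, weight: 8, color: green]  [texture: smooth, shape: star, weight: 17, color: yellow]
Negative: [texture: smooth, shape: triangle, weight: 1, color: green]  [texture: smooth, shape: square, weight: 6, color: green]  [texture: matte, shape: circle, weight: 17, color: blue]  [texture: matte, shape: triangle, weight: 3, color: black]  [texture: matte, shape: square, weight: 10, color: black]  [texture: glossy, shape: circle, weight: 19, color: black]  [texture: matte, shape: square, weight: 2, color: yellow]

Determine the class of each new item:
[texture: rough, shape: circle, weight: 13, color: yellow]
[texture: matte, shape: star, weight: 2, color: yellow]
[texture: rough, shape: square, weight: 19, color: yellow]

Comparing the two groups points to one rule — shape is star.

Negative, Positive, Negative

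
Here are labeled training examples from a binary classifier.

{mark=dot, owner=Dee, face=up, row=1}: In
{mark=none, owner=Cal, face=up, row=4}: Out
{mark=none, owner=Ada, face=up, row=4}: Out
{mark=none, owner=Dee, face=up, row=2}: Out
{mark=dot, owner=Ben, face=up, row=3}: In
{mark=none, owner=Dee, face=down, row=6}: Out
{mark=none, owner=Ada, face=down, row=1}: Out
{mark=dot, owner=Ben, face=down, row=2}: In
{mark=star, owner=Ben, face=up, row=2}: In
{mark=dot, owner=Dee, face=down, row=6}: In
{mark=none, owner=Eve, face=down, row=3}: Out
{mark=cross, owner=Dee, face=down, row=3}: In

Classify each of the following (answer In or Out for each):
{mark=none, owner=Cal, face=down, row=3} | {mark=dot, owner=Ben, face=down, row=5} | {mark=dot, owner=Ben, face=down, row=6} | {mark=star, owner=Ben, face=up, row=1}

The simplest hypothesis consistent with all the labels is: mark is not none.
{mark=none, owner=Cal, face=down, row=3}: mark is none — lacks this property, so Out.
{mark=dot, owner=Ben, face=down, row=5}: mark is dot — qualifies, so In.
{mark=dot, owner=Ben, face=down, row=6}: mark is dot — qualifies, so In.
{mark=star, owner=Ben, face=up, row=1}: mark is star — qualifies, so In.

Out, In, In, In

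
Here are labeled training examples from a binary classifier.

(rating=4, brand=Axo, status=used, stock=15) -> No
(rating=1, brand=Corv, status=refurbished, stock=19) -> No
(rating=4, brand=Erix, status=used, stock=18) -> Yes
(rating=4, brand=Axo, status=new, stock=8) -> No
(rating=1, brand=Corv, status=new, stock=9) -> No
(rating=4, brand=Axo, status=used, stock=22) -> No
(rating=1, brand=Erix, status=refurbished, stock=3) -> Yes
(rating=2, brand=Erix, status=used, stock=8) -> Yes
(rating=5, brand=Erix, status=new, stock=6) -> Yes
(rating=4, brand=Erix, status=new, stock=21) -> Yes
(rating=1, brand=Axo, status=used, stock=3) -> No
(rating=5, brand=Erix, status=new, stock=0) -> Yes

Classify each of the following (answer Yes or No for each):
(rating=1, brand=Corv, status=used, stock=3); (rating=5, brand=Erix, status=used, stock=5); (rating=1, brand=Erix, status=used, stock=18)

No, Yes, Yes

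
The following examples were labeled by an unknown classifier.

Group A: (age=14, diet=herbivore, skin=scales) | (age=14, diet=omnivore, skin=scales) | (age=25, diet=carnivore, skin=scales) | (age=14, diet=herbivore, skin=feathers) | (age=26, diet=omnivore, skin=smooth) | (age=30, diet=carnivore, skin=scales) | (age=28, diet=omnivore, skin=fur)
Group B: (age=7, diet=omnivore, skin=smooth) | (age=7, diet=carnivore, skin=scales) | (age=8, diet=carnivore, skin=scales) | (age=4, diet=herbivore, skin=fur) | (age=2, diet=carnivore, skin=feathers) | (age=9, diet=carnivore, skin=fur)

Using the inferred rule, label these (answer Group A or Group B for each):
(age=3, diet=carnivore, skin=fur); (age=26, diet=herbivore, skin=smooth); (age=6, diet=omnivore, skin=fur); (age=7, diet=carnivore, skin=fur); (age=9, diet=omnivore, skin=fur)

The distinguishing property — age ≥ 14 — holds for all the 'Group A' cases and none of the 'Group B' cases.
Group B: (age=3, diet=carnivore, skin=fur), since age = 3. Group A: (age=26, diet=herbivore, skin=smooth), since age = 26. Group B: (age=6, diet=omnivore, skin=fur), since age = 6. Group B: (age=7, diet=carnivore, skin=fur), since age = 7. Group B: (age=9, diet=omnivore, skin=fur), since age = 9.

Group B, Group A, Group B, Group B, Group B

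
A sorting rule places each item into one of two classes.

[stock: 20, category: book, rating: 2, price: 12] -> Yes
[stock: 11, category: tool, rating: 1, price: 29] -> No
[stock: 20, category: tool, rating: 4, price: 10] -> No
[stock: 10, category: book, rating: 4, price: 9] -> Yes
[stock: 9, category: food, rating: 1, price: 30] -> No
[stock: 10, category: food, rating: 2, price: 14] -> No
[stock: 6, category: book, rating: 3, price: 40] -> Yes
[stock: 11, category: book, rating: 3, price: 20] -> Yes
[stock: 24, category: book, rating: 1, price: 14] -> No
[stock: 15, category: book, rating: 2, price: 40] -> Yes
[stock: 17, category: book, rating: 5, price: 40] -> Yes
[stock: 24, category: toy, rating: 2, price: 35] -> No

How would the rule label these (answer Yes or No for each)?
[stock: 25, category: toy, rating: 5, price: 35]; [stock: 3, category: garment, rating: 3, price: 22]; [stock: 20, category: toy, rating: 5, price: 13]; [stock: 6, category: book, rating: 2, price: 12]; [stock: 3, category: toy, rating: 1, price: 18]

The pattern is that an item is 'Yes' exactly when: category is book AND rating ≥ 2.
[stock: 25, category: toy, rating: 5, price: 35]: category is toy, rating = 5, doesn't match → No. [stock: 3, category: garment, rating: 3, price: 22]: category is garment, rating = 3, doesn't match → No. [stock: 20, category: toy, rating: 5, price: 13]: category is toy, rating = 5, doesn't match → No. [stock: 6, category: book, rating: 2, price: 12]: category is book, rating = 2, qualifies → Yes. [stock: 3, category: toy, rating: 1, price: 18]: category is toy, rating = 1, doesn't match → No.

No, No, No, Yes, No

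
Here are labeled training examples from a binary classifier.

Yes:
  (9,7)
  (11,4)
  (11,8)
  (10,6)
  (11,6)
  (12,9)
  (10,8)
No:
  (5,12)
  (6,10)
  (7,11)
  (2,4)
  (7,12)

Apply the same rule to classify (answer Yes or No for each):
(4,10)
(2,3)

'Yes' ⟺ first > second.

No, No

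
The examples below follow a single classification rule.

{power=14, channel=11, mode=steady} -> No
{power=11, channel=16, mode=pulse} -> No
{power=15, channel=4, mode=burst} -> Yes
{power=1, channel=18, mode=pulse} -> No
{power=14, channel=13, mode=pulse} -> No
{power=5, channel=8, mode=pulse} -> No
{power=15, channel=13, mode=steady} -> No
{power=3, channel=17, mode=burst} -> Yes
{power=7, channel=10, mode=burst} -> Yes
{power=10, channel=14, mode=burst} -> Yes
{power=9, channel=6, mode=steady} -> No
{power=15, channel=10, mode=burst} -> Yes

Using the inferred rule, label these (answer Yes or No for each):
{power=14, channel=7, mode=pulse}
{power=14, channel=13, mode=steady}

The rule appears to be: mode is burst.

No, No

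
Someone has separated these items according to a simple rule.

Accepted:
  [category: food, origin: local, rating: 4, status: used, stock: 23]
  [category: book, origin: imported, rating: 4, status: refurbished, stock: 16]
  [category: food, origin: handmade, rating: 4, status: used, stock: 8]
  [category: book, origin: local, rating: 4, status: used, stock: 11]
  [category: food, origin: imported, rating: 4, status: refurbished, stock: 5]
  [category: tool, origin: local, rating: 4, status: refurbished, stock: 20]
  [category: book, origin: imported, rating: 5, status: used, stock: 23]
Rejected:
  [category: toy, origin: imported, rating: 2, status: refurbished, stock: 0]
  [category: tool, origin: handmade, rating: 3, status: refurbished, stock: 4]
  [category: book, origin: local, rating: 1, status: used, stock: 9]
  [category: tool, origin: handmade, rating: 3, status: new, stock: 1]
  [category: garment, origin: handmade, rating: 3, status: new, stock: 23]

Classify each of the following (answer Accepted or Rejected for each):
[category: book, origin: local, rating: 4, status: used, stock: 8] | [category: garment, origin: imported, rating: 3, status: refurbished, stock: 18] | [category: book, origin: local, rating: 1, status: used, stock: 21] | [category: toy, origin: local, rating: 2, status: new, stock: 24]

Accepted, Rejected, Rejected, Rejected

Rule: rating ≥ 4. This holds for each 'Accepted' example and fails for each 'Rejected' one.
[category: book, origin: local, rating: 4, status: used, stock: 8]: Accepted (rating = 4). [category: garment, origin: imported, rating: 3, status: refurbished, stock: 18]: Rejected (rating = 3). [category: book, origin: local, rating: 1, status: used, stock: 21]: Rejected (rating = 1). [category: toy, origin: local, rating: 2, status: new, stock: 24]: Rejected (rating = 2).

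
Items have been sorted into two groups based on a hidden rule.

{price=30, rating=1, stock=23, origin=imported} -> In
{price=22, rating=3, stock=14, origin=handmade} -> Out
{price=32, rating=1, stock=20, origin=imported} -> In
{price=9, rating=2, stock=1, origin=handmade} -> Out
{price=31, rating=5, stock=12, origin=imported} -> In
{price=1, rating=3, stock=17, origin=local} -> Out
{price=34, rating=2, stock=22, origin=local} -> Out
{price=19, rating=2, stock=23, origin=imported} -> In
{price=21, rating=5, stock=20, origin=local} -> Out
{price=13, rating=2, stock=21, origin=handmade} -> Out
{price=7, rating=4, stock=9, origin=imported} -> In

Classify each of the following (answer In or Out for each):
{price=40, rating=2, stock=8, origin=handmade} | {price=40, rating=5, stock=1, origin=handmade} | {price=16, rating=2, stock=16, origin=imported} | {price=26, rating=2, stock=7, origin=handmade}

Checking candidate rules against both groups, what survives is: origin is imported.
{price=40, rating=2, stock=8, origin=handmade}: origin is handmade — doesn't match, so Out.
{price=40, rating=5, stock=1, origin=handmade}: origin is handmade — doesn't match, so Out.
{price=16, rating=2, stock=16, origin=imported}: origin is imported — has this property, so In.
{price=26, rating=2, stock=7, origin=handmade}: origin is handmade — doesn't match, so Out.

Out, Out, In, Out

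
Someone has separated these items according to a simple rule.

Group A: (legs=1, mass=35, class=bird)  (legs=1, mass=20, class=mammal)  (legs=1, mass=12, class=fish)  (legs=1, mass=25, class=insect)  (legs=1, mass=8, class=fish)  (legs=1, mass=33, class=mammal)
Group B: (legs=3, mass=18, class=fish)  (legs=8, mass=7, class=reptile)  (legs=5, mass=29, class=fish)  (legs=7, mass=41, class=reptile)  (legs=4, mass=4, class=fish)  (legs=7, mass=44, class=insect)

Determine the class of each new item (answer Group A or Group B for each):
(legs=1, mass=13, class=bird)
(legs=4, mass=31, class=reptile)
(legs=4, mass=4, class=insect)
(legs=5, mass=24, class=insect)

The common property of the 'Group A' items is: legs = 1. No 'Group B' item has it.
(legs=1, mass=13, class=bird) — legs = 1, hence Group A.
(legs=4, mass=31, class=reptile) — legs = 4, hence Group B.
(legs=4, mass=4, class=insect) — legs = 4, hence Group B.
(legs=5, mass=24, class=insect) — legs = 5, hence Group B.

Group A, Group B, Group B, Group B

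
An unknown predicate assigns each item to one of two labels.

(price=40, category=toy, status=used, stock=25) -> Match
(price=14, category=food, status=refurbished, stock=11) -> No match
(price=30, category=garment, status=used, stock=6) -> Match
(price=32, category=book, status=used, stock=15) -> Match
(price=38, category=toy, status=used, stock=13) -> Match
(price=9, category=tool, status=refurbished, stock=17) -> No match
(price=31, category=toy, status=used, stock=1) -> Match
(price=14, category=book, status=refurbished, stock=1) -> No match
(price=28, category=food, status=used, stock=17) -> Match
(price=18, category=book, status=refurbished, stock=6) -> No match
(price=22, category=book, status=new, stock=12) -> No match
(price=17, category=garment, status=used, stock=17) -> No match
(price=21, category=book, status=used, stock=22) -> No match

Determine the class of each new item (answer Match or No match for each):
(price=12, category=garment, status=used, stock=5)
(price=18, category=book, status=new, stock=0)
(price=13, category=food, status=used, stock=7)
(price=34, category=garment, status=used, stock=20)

The simplest hypothesis consistent with all the labels is: price ≥ 28.
No match: (price=12, category=garment, status=used, stock=5), since price = 12. No match: (price=18, category=book, status=new, stock=0), since price = 18. No match: (price=13, category=food, status=used, stock=7), since price = 13. Match: (price=34, category=garment, status=used, stock=20), since price = 34.

No match, No match, No match, Match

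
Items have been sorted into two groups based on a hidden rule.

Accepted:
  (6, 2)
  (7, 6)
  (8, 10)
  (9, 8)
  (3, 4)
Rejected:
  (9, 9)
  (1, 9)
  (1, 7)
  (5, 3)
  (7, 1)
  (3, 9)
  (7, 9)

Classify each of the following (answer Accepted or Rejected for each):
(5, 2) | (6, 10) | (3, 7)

All 'Accepted' examples share one property — second is even — and every 'Rejected' example lacks it.

Accepted, Accepted, Rejected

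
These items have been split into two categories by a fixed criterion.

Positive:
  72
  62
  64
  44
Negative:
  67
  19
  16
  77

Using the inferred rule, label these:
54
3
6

Positive, Negative, Negative

One predicate separates the groups cleanly: even AND at least 19.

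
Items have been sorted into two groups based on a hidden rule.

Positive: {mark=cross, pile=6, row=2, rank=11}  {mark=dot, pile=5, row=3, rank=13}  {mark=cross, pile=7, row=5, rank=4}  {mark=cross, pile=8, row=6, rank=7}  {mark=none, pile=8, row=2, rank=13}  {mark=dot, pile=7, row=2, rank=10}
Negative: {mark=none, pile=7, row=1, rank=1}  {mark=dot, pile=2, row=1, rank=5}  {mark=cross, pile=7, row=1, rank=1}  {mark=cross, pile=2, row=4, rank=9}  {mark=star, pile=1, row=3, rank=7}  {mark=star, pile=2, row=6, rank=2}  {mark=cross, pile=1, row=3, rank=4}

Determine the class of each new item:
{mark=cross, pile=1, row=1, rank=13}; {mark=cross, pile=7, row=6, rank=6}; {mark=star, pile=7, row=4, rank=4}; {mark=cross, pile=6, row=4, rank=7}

Negative, Positive, Positive, Positive

The simplest hypothesis consistent with all the labels is: row ≥ 2 AND pile ≥ 5.
Negative: {mark=cross, pile=1, row=1, rank=13}, since row = 1, pile = 1. Positive: {mark=cross, pile=7, row=6, rank=6}, since row = 6, pile = 7. Positive: {mark=star, pile=7, row=4, rank=4}, since row = 4, pile = 7. Positive: {mark=cross, pile=6, row=4, rank=7}, since row = 4, pile = 6.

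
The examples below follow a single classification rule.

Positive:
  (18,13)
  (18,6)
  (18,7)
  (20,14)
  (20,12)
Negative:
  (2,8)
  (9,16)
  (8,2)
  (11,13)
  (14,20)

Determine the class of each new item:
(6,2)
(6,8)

Negative, Negative

Rule: first ≥ 16. This holds for each 'Positive' example and fails for each 'Negative' one.
(6,2) — first 6, hence Negative. (6,8) — first 6, hence Negative.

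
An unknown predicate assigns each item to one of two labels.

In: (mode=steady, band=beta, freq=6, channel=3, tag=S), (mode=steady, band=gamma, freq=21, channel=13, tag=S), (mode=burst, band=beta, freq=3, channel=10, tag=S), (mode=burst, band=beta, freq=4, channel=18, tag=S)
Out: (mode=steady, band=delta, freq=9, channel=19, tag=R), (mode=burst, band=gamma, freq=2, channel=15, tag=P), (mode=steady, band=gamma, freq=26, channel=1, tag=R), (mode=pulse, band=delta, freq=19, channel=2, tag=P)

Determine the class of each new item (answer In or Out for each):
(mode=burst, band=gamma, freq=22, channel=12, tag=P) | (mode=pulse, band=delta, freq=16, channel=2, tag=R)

Out, Out

The simplest hypothesis consistent with all the labels is: tag is S.
(mode=burst, band=gamma, freq=22, channel=12, tag=P): Out (tag is P). (mode=pulse, band=delta, freq=16, channel=2, tag=R): Out (tag is R).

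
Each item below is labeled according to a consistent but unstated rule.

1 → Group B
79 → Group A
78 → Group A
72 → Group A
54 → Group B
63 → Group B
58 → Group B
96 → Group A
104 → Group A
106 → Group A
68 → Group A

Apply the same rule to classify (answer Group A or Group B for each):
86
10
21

The classifier is using: at least 68.
Group A: 86, since 86 ≥ 68. Group B: 10, since 10 < 68. Group B: 21, since 21 < 68.

Group A, Group B, Group B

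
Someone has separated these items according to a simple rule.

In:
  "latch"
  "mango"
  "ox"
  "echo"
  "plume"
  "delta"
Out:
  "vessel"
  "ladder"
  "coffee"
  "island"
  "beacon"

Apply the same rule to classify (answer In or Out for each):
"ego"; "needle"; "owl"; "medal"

In, Out, In, In

The distinguishing property — length ≤ 5 — holds for all the 'In' cases and none of the 'Out' cases.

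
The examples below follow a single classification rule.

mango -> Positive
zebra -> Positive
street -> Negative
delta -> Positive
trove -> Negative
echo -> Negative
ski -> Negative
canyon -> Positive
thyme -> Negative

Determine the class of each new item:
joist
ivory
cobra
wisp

The rule appears to be: contains 'a'.
joist — no 'a', hence Negative. ivory — no 'a', hence Negative. cobra — has 'a', hence Positive. wisp — no 'a', hence Negative.

Negative, Negative, Positive, Negative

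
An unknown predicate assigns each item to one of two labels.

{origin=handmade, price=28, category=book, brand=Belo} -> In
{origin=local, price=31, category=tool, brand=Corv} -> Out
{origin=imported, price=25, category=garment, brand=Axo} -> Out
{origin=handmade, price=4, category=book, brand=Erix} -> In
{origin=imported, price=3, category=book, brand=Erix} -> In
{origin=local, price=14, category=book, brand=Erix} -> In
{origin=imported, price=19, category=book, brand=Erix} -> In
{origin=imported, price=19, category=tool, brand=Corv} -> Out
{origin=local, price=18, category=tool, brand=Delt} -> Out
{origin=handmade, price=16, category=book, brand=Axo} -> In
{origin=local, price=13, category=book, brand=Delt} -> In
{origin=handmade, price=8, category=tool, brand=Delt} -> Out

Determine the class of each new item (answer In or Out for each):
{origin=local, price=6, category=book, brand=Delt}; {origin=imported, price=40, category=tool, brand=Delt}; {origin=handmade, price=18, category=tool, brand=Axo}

Every 'In' example satisfies: category is book. None of the 'Out' examples do.
{origin=local, price=6, category=book, brand=Delt} — category is book, hence In. {origin=imported, price=40, category=tool, brand=Delt} — category is tool, hence Out. {origin=handmade, price=18, category=tool, brand=Axo} — category is tool, hence Out.

In, Out, Out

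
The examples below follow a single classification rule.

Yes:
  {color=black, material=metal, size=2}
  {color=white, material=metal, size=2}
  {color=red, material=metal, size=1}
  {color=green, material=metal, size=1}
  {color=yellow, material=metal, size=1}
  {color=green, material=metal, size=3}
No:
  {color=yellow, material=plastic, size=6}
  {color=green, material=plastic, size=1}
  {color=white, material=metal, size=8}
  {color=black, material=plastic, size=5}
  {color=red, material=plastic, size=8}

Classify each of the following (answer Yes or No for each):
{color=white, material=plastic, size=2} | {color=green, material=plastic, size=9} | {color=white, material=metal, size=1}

No, No, Yes

The classifier is using: material is metal AND size ≤ 3.
{color=white, material=plastic, size=2}: No (material is plastic, size = 2). {color=green, material=plastic, size=9}: No (material is plastic, size = 9). {color=white, material=metal, size=1}: Yes (material is metal, size = 1).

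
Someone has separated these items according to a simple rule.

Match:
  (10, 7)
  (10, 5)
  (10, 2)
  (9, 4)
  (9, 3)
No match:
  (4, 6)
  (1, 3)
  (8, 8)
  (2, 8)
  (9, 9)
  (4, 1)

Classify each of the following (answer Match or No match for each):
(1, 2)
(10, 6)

No match, Match

'Match' ⟺ first > second AND sum ≥ 10.
(1, 2): 1 < 2, 1+2 = 3, does not pass → No match. (10, 6): 10 > 6, 10+6 = 16, meets the rule → Match.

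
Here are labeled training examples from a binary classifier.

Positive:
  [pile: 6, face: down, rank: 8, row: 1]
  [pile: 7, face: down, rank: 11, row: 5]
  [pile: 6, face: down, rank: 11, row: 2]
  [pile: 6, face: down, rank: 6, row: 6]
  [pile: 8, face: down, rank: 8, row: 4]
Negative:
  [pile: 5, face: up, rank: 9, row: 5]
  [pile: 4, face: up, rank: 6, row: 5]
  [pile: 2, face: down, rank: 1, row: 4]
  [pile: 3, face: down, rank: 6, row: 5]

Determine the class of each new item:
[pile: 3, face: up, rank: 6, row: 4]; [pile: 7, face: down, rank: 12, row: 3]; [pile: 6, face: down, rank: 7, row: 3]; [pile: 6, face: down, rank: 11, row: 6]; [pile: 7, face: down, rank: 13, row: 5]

Negative, Positive, Positive, Positive, Positive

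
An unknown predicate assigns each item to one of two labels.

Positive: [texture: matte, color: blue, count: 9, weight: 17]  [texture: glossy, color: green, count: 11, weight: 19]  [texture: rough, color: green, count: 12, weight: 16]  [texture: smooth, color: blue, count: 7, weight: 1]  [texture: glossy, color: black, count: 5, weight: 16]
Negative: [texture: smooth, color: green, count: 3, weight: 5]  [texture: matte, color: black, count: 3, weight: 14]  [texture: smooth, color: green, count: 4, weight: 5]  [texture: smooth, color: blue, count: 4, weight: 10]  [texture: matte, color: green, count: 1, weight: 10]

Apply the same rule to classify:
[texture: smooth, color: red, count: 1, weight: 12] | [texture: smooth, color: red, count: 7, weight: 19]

A rule that fits every label: count ≥ 5 — true of each 'Positive' example, false of each 'Negative' one.
[texture: smooth, color: red, count: 1, weight: 12]: count = 1, does not pass → Negative.
[texture: smooth, color: red, count: 7, weight: 19]: count = 7, matches → Positive.

Negative, Positive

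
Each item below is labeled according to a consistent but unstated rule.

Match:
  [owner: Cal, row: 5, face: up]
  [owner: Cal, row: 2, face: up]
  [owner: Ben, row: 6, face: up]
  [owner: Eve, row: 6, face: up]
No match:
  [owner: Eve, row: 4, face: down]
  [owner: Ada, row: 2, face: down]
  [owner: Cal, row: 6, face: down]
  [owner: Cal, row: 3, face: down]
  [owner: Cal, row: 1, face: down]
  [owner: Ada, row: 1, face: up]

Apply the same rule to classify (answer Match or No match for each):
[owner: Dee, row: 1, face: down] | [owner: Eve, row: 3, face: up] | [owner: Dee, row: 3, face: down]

Rule: face is up AND row ≥ 2. This holds for each 'Match' example and fails for each 'No match' one.
[owner: Dee, row: 1, face: down]: face is down, row = 1, does not fit → No match.
[owner: Eve, row: 3, face: up]: face is up, row = 3, matches → Match.
[owner: Dee, row: 3, face: down]: face is down, row = 3, does not fit → No match.

No match, Match, No match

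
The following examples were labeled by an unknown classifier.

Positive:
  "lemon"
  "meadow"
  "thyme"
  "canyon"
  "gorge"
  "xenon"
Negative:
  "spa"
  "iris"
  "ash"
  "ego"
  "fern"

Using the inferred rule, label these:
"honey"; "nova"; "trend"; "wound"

Positive, Negative, Positive, Positive

The pattern is that an item is 'Positive' exactly when: length ≥ 5.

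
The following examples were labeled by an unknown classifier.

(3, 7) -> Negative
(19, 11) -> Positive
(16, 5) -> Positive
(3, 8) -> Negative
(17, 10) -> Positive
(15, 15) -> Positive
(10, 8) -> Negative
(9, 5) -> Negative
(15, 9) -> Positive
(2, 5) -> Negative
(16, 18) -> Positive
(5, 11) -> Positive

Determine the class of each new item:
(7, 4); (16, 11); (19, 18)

All 'Positive' examples share one property — max ≥ 11 — and every 'Negative' example lacks it.
(7, 4) → max 7 → Negative. (16, 11) → max 16 → Positive. (19, 18) → max 19 → Positive.

Negative, Positive, Positive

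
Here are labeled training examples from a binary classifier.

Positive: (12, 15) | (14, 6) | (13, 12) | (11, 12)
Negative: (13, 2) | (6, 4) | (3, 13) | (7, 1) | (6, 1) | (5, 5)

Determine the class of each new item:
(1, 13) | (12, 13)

One predicate separates the groups cleanly: sum ≥ 20.
(1, 13): Negative (1+13 = 14).
(12, 13): Positive (12+13 = 25).

Negative, Positive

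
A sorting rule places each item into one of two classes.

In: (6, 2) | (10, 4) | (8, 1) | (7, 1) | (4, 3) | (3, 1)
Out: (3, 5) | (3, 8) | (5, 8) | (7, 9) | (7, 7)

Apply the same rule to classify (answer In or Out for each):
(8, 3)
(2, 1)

In, In

The classifier is using: first > second.
(8, 3): 8 > 3 — passes, so In.
(2, 1): 2 > 1 — passes, so In.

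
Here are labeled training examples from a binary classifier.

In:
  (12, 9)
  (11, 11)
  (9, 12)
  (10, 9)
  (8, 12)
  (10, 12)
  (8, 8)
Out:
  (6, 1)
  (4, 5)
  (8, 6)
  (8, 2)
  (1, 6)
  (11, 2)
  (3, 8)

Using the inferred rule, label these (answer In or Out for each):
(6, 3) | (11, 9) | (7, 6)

Out, In, Out

The distinguishing property — sum ≥ 16 — holds for all the 'In' cases and none of the 'Out' cases.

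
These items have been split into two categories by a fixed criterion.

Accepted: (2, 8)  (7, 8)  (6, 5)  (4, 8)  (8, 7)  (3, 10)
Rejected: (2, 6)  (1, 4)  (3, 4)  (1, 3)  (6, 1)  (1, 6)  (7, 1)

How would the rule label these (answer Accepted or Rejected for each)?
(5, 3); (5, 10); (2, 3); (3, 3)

Rejected, Accepted, Rejected, Rejected

A rule that fits every label: sum ≥ 10 — true of each 'Accepted' example, false of each 'Rejected' one.
Rejected: (5, 3), since 5+3 = 8.
Accepted: (5, 10), since 5+10 = 15.
Rejected: (2, 3), since 2+3 = 5.
Rejected: (3, 3), since 3+3 = 6.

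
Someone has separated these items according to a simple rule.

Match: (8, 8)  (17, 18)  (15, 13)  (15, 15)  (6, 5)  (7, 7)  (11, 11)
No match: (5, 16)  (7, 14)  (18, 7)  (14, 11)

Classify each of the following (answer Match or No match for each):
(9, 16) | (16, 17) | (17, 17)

No match, Match, Match

The common property of the 'Match' items is: |first − second| ≤ 2. No 'No match' item has it.
(9, 16): |9−16| = 7 — lacks this property, so No match. (16, 17): |16−17| = 1 — checks out, so Match. (17, 17): |17−17| = 0 — checks out, so Match.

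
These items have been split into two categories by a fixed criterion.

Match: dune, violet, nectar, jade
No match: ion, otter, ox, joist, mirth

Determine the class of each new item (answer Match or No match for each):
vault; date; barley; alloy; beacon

The distinguishing property — even length AND contains 'e' — holds for all the 'Match' cases and none of the 'No match' cases.
vault: No match (length 5, no 'e').
date: Match (length 4, has 'e').
barley: Match (length 6, has 'e').
alloy: No match (length 5, no 'e').
beacon: Match (length 6, has 'e').

No match, Match, Match, No match, Match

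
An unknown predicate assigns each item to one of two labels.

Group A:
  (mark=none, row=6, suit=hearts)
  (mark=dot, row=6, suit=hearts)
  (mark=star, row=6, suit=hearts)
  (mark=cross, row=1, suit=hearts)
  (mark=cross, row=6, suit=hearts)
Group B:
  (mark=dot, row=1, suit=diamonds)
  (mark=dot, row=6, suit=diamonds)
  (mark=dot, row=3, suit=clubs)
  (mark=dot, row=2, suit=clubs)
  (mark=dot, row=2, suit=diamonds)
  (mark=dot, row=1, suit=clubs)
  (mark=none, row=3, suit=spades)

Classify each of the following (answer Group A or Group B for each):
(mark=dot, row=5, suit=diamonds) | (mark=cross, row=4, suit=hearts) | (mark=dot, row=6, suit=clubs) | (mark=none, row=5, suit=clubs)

Group B, Group A, Group B, Group B

'Group A' ⟺ suit is hearts.
Group B: (mark=dot, row=5, suit=diamonds), since suit is diamonds.
Group A: (mark=cross, row=4, suit=hearts), since suit is hearts.
Group B: (mark=dot, row=6, suit=clubs), since suit is clubs.
Group B: (mark=none, row=5, suit=clubs), since suit is clubs.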